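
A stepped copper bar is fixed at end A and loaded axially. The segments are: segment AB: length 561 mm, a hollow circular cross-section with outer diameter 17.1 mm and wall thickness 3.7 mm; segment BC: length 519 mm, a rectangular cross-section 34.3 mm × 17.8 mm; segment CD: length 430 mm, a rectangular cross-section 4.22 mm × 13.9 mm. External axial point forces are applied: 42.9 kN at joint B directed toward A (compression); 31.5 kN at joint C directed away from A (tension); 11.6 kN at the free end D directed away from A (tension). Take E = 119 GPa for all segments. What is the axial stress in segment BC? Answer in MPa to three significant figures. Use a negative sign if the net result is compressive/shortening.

70.6 MPa

Internal axial forces (sectioning from the free end, tension +): N_CD = 11.6 kN, N_BC = 43.1 kN, N_AB = 0.2 kN.
A_BC = 610.5 mm².
σ_BC = N_BC/A_BC = 43100/610.5 = 70.59 MPa.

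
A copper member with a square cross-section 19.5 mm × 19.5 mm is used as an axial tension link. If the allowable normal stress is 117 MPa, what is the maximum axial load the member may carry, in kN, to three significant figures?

A = 380.2 mm².
P_max = σ_allow · A = 117 · 380.2 = 44490 N = 44.49 kN.

44.5 kN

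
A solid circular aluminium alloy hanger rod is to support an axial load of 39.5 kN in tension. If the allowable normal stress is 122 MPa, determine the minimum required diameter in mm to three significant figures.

Required area A ≥ P/σ_allow = 39500/122 = 323.8 mm².
For a solid circular section, d ≥ √(4A/π) = 20.3 mm.

20.3 mm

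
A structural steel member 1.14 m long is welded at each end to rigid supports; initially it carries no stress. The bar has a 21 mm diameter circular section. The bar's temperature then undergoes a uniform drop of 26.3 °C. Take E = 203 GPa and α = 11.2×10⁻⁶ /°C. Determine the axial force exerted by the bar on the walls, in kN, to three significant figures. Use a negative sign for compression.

20.7 kN

Free thermal expansion αLΔT = 11.2e-6 · 1140 · -26.3 = -0.3358 mm.
The walls impose strain ε = −(-0.3358)/1140 = 2.9456e-04; σ = Eε = 203000 · 2.9456e-04 = 59.8 MPa.
Wall reaction R = σ·A = 59.8·346.4 = 20710 N = 20.71 kN.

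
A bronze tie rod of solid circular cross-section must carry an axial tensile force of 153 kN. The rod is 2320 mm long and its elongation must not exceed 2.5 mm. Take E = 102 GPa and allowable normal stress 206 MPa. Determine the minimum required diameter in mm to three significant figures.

42.1 mm

Required area A ≥ P/σ_allow = 153000/206 = 742.7 mm².
For a solid circular section, d ≥ √(4A/π) = 30.75 mm.
Elongation limit: A ≥ PL/(Eδ_allow) = 153000·2320/(102000·2.5) = 1392 mm² ⇒ d ≥ 42.1 mm.
The elongation limit governs.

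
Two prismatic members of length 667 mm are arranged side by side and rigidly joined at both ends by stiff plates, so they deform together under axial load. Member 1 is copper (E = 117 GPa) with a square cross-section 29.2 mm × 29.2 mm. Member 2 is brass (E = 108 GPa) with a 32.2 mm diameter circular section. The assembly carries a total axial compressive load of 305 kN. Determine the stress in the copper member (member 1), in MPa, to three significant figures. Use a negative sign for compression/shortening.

-190 MPa

A_1 = 852.6 mm².
A_2 = 814.3 mm².
Equal strain + equilibrium ⇒ each member carries load in proportion to AE: A₁E₁ = 99760000 N, A₂E₂ = 87950000 N, ΣAE = 187700000 N.
σ₁ = P·E₁/ΣAE = -305000·117000/187700000 = -190.1 MPa.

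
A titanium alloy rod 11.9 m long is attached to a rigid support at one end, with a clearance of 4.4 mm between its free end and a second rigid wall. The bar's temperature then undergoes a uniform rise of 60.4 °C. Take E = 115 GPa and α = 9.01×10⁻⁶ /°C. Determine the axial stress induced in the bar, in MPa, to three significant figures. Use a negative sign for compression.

-20.1 MPa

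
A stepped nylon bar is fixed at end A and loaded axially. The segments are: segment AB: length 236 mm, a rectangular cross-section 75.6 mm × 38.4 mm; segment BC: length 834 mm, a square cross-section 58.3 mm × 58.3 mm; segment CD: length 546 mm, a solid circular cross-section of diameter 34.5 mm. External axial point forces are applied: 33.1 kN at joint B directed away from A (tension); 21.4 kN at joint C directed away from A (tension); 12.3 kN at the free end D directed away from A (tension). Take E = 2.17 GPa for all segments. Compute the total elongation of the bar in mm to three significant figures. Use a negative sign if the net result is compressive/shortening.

Internal axial forces (sectioning from the free end, tension +): N_CD = 12.3 kN, N_BC = 33.7 kN, N_AB = 66.8 kN.
A_AB = 2903 mm².
A_BC = 3399 mm².
A_CD = 934.8 mm².
δ_AB = 66800·236/(2903·2170) = 2.503 mm
δ_BC = 33700·834/(3399·2170) = 3.811 mm
δ_CD = 12300·546/(934.8·2170) = 3.311 mm
δ = Σδ_i = 9.624 mm.

9.62 mm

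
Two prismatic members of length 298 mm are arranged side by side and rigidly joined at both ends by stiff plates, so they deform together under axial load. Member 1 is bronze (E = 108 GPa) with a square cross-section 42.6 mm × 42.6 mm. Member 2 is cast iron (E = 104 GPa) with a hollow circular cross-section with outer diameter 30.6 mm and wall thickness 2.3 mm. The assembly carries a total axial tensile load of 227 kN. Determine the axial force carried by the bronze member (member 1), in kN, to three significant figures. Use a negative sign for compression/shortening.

A_1 = 1815 mm².
A_2 = 204.5 mm².
Equal strain + equilibrium ⇒ each member carries load in proportion to AE: A₁E₁ = 196000000 N, A₂E₂ = 21270000 N, ΣAE = 217300000 N.
F₁ = P·A₁E₁/ΣAE = 227000·196000000/217300000 = 204800 N.

205 kN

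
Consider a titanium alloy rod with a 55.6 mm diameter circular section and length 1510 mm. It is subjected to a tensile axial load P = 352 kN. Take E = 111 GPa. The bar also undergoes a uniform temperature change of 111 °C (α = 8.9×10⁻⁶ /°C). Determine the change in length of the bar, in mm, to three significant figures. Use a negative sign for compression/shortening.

A = 2428 mm².
δ_mech = NL/(AE) = 352000·1510/(2428·111000) = 1.972 mm.
δ_thermal = αLΔT = 8.9e-6·1510·111 = 1.492 mm.
δ = δ_mech + δ_thermal = 3.464 mm.

3.46 mm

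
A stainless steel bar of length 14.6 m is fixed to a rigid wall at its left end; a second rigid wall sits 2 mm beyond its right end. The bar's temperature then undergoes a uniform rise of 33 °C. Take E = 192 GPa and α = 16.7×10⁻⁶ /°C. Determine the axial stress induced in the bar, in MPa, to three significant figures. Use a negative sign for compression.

Free thermal expansion αLΔT = 16.7e-6 · 14600 · 33 = 8.046 mm.
The walls engage after the gap closes; constrained expansion = 8.046 − 2 = 6.046 mm.
The walls impose strain ε = −(6.046)/14600 = -4.1411e-04; σ = Eε = 192000 · -4.1411e-04 = -79.51 MPa.

-79.5 MPa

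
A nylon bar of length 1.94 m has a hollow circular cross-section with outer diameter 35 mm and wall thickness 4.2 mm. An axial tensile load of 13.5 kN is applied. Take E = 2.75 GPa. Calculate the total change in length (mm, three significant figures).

23.4 mm

A = 406.4 mm².
δ_mech = NL/(AE) = 13500·1940/(406.4·2750) = 23.43 mm.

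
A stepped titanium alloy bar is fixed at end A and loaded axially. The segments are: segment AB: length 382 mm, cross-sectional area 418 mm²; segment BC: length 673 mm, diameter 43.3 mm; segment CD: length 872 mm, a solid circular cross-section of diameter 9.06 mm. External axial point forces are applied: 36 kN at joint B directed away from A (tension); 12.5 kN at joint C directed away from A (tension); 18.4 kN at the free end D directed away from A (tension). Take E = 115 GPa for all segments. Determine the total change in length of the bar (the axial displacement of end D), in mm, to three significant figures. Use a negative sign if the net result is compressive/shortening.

Internal axial forces (sectioning from the free end, tension +): N_CD = 18.4 kN, N_BC = 30.9 kN, N_AB = 66.9 kN.
A_BC = 1473 mm².
A_CD = 64.47 mm².
δ_AB = 66900·382/(418·115000) = 0.5316 mm
δ_BC = 30900·673/(1473·115000) = 0.1228 mm
δ_CD = 18400·872/(64.47·115000) = 2.164 mm
δ = Σδ_i = 2.819 mm.

2.82 mm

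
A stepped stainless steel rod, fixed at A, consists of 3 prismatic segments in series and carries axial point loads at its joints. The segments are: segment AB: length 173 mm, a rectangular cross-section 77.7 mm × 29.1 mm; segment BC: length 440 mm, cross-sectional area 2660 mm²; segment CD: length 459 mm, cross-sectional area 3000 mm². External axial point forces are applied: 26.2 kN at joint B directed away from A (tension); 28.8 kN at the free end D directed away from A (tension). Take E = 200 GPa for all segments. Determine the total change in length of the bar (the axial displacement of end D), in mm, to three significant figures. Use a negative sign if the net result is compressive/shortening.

0.0669 mm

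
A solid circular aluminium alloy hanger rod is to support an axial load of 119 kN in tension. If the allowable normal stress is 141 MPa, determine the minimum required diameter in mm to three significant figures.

32.8 mm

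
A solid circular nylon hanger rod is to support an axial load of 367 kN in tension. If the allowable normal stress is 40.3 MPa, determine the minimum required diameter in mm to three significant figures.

108 mm

Required area A ≥ P/σ_allow = 367000/40.3 = 9107 mm².
For a solid circular section, d ≥ √(4A/π) = 107.7 mm.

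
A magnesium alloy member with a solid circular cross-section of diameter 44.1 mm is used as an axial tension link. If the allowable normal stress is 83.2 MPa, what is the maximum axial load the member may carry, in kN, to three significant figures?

A = 1527 mm².
P_max = σ_allow · A = 83.2 · 1527 = 127100 N = 127.1 kN.

127 kN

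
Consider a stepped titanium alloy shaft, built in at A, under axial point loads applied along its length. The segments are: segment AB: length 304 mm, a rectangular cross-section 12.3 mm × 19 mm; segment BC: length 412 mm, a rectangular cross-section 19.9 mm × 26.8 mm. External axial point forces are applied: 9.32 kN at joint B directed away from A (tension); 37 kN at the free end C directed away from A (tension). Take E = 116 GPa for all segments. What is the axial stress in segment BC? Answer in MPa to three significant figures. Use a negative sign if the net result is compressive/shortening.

Internal axial forces (sectioning from the free end, tension +): N_BC = 37 kN, N_AB = 46.32 kN.
A_BC = 533.3 mm².
σ_BC = N_BC/A_BC = 37000/533.3 = 69.38 MPa.

69.4 MPa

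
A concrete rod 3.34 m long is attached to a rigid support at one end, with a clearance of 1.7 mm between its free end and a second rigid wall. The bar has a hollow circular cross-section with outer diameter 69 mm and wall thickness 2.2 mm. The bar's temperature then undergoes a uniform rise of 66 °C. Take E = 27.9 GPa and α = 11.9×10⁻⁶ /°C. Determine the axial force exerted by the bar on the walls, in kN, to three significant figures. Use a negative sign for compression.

-3.56 kN

Free thermal expansion αLΔT = 11.9e-6 · 3340 · 66 = 2.623 mm.
The walls engage after the gap closes; constrained expansion = 2.623 − 1.7 = 0.9232 mm.
The walls impose strain ε = −(0.9232)/3340 = -2.7642e-04; σ = Eε = 27900 · -2.7642e-04 = -7.712 MPa.
Wall reaction R = σ·A = -7.712·461.7 = -3561 N = -3.561 kN.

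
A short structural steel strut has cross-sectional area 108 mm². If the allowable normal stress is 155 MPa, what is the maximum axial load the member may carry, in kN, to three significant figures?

P_max = σ_allow · A = 155 · 108 = 16740 N = 16.74 kN.

16.7 kN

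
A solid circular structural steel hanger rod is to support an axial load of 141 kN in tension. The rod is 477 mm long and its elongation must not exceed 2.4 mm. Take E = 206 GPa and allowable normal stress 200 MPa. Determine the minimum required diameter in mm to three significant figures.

30.0 mm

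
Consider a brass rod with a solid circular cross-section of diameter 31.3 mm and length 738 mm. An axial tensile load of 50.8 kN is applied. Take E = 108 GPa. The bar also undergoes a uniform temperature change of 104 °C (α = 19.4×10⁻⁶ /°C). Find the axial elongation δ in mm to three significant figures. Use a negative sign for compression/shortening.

1.94 mm

A = 769.4 mm².
δ_mech = NL/(AE) = 50800·738/(769.4·108000) = 0.4511 mm.
δ_thermal = αLΔT = 19.4e-6·738·104 = 1.489 mm.
δ = δ_mech + δ_thermal = 1.94 mm.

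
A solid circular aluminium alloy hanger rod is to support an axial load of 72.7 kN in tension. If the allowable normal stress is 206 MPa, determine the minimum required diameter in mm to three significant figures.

21.2 mm

Required area A ≥ P/σ_allow = 72700/206 = 352.9 mm².
For a solid circular section, d ≥ √(4A/π) = 21.2 mm.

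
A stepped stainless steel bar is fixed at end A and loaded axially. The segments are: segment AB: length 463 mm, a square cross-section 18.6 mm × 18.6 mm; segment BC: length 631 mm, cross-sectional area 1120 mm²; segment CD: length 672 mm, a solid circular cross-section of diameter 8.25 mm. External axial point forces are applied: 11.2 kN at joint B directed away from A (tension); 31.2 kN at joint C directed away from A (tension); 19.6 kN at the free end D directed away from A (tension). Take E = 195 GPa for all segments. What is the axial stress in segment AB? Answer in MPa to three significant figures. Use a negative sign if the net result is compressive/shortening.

179 MPa

Internal axial forces (sectioning from the free end, tension +): N_CD = 19.6 kN, N_BC = 50.8 kN, N_AB = 62 kN.
A_AB = 346 mm².
σ_AB = N_AB/A_AB = 62000/346 = 179.2 MPa.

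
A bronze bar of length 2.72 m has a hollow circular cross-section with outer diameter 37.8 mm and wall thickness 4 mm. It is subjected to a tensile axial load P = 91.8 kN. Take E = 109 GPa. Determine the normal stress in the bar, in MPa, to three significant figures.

A = 424.7 mm².
σ = N/A = 91800/424.7 = 216.1 MPa.

216 MPa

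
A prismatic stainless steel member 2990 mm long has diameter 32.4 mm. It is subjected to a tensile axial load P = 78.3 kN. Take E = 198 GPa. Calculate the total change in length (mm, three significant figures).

1.43 mm

A = 824.5 mm².
δ_mech = NL/(AE) = 78300·2990/(824.5·198000) = 1.434 mm.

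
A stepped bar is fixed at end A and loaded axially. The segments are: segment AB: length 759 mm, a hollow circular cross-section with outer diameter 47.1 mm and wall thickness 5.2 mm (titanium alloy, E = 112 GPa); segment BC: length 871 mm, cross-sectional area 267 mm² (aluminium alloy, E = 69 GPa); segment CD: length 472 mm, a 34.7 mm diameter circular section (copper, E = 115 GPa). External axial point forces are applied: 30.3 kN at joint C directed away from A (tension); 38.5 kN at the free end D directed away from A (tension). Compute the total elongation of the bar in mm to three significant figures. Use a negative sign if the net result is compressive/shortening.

Internal axial forces (sectioning from the free end, tension +): N_CD = 38.5 kN, N_BC = 68.8 kN, N_AB = 68.8 kN.
A_AB = 684.5 mm².
A_CD = 945.7 mm².
δ_AB = 68800·759/(684.5·112000) = 0.6812 mm
δ_BC = 68800·871/(267·69000) = 3.253 mm
δ_CD = 38500·472/(945.7·115000) = 0.1671 mm
δ = Σδ_i = 4.101 mm.

4.10 mm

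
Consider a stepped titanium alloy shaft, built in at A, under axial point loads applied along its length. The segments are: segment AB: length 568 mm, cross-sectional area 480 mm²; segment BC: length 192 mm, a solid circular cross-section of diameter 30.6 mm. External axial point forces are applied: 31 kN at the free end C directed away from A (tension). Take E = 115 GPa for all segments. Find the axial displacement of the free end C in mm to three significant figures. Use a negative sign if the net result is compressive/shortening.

0.389 mm

Internal axial forces (sectioning from the free end, tension +): N_BC = 31 kN, N_AB = 31 kN.
A_BC = 735.4 mm².
δ_AB = 31000·568/(480·115000) = 0.319 mm
δ_BC = 31000·192/(735.4·115000) = 0.07038 mm
δ = Σδ_i = 0.3894 mm.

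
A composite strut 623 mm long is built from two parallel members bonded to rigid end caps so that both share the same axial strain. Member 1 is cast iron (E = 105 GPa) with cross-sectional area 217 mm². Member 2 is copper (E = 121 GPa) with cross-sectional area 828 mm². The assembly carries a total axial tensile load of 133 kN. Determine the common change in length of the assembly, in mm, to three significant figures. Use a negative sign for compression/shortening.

0.674 mm

Equal strain + equilibrium ⇒ each member carries load in proportion to AE: A₁E₁ = 22780000 N, A₂E₂ = 100200000 N, ΣAE = 123000000 N.
δ = PL/ΣAE = 133000·623/123000000 = 0.6738 mm.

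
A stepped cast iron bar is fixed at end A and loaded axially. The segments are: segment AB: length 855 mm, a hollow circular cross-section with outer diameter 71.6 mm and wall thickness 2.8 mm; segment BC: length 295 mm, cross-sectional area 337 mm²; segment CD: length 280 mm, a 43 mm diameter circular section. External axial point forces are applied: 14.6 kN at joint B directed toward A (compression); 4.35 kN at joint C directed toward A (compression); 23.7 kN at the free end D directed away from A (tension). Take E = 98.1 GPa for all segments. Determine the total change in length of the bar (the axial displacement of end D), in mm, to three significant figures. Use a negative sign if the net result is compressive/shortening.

Internal axial forces (sectioning from the free end, tension +): N_CD = 23.7 kN, N_BC = 19.35 kN, N_AB = 4.75 kN.
A_AB = 605.2 mm².
A_CD = 1452 mm².
δ_AB = 4750·855/(605.2·98100) = 0.06841 mm
δ_BC = 19350·295/(337·98100) = 0.1727 mm
δ_CD = 23700·280/(1452·98100) = 0.04658 mm
δ = Σδ_i = 0.2877 mm.

0.288 mm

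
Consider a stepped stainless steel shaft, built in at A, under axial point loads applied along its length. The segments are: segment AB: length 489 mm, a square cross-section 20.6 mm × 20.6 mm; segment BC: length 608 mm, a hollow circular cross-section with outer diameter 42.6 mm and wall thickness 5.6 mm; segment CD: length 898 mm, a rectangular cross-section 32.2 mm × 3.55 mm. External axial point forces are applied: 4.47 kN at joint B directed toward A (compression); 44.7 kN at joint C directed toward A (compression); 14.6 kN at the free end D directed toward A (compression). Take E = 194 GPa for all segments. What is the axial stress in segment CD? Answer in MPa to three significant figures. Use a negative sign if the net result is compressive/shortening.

Internal axial forces (sectioning from the free end, tension +): N_CD = -14.6 kN, N_BC = -59.3 kN, N_AB = -63.77 kN.
A_CD = 114.3 mm².
σ_CD = N_CD/A_CD = -14600/114.3 = -127.7 MPa.

-128 MPa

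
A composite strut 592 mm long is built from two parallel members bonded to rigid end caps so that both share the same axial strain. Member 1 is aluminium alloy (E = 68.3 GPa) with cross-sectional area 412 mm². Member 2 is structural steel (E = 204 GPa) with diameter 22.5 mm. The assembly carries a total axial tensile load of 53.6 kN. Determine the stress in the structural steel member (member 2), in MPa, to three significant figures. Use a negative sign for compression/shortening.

100 MPa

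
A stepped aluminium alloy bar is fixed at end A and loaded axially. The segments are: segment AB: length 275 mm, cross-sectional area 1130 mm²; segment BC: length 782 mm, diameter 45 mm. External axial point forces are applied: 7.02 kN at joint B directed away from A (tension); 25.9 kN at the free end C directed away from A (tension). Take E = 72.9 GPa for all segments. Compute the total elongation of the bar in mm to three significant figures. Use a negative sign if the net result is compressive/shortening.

Internal axial forces (sectioning from the free end, tension +): N_BC = 25.9 kN, N_AB = 32.92 kN.
A_BC = 1590 mm².
δ_AB = 32920·275/(1130·72900) = 0.1099 mm
δ_BC = 25900·782/(1590·72900) = 0.1747 mm
δ = Σδ_i = 0.2846 mm.

0.285 mm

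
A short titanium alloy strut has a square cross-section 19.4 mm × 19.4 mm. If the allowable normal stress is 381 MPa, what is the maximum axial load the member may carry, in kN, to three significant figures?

143 kN

A = 376.4 mm².
P_max = σ_allow · A = 381 · 376.4 = 143400 N = 143.4 kN.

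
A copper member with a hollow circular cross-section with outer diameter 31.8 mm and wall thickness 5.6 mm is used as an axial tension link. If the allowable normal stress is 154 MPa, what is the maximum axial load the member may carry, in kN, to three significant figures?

71.0 kN

A = 460.9 mm².
P_max = σ_allow · A = 154 · 460.9 = 70980 N = 70.98 kN.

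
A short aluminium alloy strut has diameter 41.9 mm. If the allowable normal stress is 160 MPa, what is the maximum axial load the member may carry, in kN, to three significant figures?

221 kN

A = 1379 mm².
P_max = σ_allow · A = 160 · 1379 = 220600 N = 220.6 kN.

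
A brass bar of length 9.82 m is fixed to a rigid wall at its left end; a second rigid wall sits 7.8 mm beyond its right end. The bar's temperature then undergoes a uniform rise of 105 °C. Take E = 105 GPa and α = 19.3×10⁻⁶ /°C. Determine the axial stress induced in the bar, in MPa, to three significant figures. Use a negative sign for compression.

Free thermal expansion αLΔT = 19.3e-6 · 9820 · 105 = 19.9 mm.
The walls engage after the gap closes; constrained expansion = 19.9 − 7.8 = 12.1 mm.
The walls impose strain ε = −(12.1)/9820 = -1.2322e-03; σ = Eε = 105000 · -1.2322e-03 = -129.4 MPa.

-129 MPa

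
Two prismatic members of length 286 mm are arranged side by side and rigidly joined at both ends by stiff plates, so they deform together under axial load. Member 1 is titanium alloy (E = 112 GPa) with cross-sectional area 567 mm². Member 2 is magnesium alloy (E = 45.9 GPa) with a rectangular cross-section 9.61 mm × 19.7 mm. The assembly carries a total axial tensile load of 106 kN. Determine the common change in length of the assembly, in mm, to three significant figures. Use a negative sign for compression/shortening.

0.420 mm

A_2 = 189.3 mm².
Equal strain + equilibrium ⇒ each member carries load in proportion to AE: A₁E₁ = 63500000 N, A₂E₂ = 8690000 N, ΣAE = 72190000 N.
δ = PL/ΣAE = 106000·286/72190000 = 0.4199 mm.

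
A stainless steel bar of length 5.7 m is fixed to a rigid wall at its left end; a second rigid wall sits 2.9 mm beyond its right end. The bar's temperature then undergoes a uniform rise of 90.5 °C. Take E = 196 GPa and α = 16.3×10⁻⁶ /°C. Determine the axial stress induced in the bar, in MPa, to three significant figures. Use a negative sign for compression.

Free thermal expansion αLΔT = 16.3e-6 · 5700 · 90.5 = 8.408 mm.
The walls engage after the gap closes; constrained expansion = 8.408 − 2.9 = 5.508 mm.
The walls impose strain ε = −(5.508)/5700 = -9.6638e-04; σ = Eε = 196000 · -9.6638e-04 = -189.4 MPa.

-189 MPa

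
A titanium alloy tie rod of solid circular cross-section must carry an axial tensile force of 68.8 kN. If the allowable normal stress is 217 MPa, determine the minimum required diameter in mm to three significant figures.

Required area A ≥ P/σ_allow = 68800/217 = 317.1 mm².
For a solid circular section, d ≥ √(4A/π) = 20.09 mm.

20.1 mm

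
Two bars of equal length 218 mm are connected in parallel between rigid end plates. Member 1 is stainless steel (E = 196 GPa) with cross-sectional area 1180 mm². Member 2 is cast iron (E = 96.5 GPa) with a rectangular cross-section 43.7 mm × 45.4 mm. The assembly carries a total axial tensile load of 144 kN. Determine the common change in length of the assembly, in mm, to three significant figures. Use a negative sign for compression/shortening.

A_2 = 1984 mm².
Equal strain + equilibrium ⇒ each member carries load in proportion to AE: A₁E₁ = 231300000 N, A₂E₂ = 191500000 N, ΣAE = 422700000 N.
δ = PL/ΣAE = 144000·218/422700000 = 0.07426 mm.

0.0743 mm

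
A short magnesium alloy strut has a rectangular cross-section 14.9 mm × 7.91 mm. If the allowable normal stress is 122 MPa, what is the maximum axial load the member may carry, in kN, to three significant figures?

A = 117.9 mm².
P_max = σ_allow · A = 122 · 117.9 = 14380 N = 14.38 kN.

14.4 kN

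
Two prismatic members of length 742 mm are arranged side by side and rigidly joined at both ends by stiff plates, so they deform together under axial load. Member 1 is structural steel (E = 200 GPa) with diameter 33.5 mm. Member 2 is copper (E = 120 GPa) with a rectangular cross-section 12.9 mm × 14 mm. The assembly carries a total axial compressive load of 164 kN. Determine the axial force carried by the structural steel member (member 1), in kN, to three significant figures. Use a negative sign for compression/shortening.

-146 kN

A_1 = 881.4 mm².
A_2 = 180.6 mm².
Equal strain + equilibrium ⇒ each member carries load in proportion to AE: A₁E₁ = 176300000 N, A₂E₂ = 21670000 N, ΣAE = 198000000 N.
F₁ = P·A₁E₁/ΣAE = -164000·176300000/198000000 = -146000 N.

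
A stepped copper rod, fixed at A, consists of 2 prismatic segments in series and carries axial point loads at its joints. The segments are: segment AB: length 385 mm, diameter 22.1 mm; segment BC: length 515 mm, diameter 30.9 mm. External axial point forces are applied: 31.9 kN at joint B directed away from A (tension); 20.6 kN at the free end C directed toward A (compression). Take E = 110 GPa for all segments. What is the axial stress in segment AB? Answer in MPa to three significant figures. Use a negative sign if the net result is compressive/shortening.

Internal axial forces (sectioning from the free end, tension +): N_BC = -20.6 kN, N_AB = 11.3 kN.
A_AB = 383.6 mm².
σ_AB = N_AB/A_AB = 11300/383.6 = 29.46 MPa.

29.5 MPa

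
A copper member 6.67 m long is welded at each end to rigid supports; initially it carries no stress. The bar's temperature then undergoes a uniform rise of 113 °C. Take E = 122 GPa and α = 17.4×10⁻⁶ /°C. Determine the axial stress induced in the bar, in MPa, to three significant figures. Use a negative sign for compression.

Free thermal expansion αLΔT = 17.4e-6 · 6670 · 113 = 13.11 mm.
The walls impose strain ε = −(13.11)/6670 = -1.9662e-03; σ = Eε = 122000 · -1.9662e-03 = -239.9 MPa.

-240 MPa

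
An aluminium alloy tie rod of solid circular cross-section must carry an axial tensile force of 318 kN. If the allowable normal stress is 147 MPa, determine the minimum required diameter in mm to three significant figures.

52.5 mm

Required area A ≥ P/σ_allow = 318000/147 = 2163 mm².
For a solid circular section, d ≥ √(4A/π) = 52.48 mm.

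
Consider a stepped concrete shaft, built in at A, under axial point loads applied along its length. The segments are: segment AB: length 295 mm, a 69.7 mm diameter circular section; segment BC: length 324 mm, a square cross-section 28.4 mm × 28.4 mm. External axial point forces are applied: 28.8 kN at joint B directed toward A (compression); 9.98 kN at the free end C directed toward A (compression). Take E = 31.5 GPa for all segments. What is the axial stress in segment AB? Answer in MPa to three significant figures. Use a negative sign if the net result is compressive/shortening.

Internal axial forces (sectioning from the free end, tension +): N_BC = -9.98 kN, N_AB = -38.78 kN.
A_AB = 3816 mm².
σ_AB = N_AB/A_AB = -38780/3816 = -10.16 MPa.

-10.2 MPa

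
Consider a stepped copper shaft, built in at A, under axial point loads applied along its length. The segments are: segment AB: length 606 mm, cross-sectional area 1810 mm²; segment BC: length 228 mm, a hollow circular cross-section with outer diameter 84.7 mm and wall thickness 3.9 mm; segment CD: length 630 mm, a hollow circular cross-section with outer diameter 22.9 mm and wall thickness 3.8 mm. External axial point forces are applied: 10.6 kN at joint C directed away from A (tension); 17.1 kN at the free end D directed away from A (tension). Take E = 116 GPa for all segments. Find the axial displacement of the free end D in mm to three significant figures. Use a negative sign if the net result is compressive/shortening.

0.542 mm

Internal axial forces (sectioning from the free end, tension +): N_CD = 17.1 kN, N_BC = 27.7 kN, N_AB = 27.7 kN.
A_BC = 990 mm².
A_CD = 228 mm².
δ_AB = 27700·606/(1810·116000) = 0.07995 mm
δ_BC = 27700·228/(990·116000) = 0.055 mm
δ_CD = 17100·630/(228·116000) = 0.4073 mm
δ = Σδ_i = 0.5422 mm.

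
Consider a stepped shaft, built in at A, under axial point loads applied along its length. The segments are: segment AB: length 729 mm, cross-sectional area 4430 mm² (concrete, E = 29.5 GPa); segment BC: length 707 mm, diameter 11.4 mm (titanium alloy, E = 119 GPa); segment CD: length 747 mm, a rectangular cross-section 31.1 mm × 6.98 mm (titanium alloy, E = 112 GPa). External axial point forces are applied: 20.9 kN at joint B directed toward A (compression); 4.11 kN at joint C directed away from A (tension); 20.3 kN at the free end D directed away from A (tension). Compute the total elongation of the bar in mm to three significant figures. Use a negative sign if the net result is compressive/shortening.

Internal axial forces (sectioning from the free end, tension +): N_CD = 20.3 kN, N_BC = 24.41 kN, N_AB = 3.51 kN.
A_BC = 102.1 mm².
A_CD = 217.1 mm².
δ_AB = 3510·729/(4430·29500) = 0.01958 mm
δ_BC = 24410·707/(102.1·119000) = 1.421 mm
δ_CD = 20300·747/(217.1·112000) = 0.6237 mm
δ = Σδ_i = 2.064 mm.

2.06 mm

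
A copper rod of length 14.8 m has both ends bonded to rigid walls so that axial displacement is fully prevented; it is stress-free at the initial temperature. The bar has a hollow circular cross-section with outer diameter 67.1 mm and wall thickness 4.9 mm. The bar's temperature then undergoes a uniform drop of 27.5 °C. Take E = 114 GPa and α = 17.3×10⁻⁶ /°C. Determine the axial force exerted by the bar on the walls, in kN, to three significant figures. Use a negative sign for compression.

51.9 kN

Free thermal expansion αLΔT = 17.3e-6 · 14800 · -27.5 = -7.041 mm.
The walls impose strain ε = −(-7.041)/14800 = 4.7575e-04; σ = Eε = 114000 · 4.7575e-04 = 54.24 MPa.
Wall reaction R = σ·A = 54.24·957.5 = 51930 N = 51.93 kN.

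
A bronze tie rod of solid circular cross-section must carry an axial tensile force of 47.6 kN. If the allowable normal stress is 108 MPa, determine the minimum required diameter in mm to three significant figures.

23.7 mm

Required area A ≥ P/σ_allow = 47600/108 = 440.7 mm².
For a solid circular section, d ≥ √(4A/π) = 23.69 mm.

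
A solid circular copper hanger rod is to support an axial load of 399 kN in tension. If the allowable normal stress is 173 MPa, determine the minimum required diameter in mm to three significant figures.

54.2 mm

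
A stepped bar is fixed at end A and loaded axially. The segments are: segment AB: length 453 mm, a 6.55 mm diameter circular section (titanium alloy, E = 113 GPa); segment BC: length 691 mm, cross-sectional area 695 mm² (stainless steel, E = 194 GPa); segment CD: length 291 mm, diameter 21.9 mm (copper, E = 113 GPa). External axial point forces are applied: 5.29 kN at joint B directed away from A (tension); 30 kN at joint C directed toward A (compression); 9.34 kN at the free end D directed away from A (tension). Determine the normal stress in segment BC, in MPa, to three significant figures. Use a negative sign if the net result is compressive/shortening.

Internal axial forces (sectioning from the free end, tension +): N_CD = 9.34 kN, N_BC = -20.66 kN, N_AB = -15.37 kN.
σ_BC = N_BC/A_BC = -20660/695 = -29.73 MPa.

-29.7 MPa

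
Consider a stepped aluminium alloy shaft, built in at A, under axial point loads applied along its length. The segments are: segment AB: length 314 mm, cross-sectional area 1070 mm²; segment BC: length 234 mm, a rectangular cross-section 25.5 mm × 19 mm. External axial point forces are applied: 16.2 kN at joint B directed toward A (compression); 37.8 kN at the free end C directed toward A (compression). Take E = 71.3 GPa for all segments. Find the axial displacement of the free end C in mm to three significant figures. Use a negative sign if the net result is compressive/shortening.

-0.478 mm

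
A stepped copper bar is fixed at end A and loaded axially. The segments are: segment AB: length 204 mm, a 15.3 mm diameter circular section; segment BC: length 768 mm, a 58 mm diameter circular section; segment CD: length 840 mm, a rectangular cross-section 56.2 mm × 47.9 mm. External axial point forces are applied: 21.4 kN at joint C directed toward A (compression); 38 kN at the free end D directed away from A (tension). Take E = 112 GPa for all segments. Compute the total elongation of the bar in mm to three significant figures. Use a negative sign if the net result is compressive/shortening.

0.313 mm

Internal axial forces (sectioning from the free end, tension +): N_CD = 38 kN, N_BC = 16.6 kN, N_AB = 16.6 kN.
A_AB = 183.9 mm².
A_BC = 2642 mm².
A_CD = 2692 mm².
δ_AB = 16600·204/(183.9·112000) = 0.1645 mm
δ_BC = 16600·768/(2642·112000) = 0.04308 mm
δ_CD = 38000·840/(2692·112000) = 0.1059 mm
δ = Σδ_i = 0.3134 mm.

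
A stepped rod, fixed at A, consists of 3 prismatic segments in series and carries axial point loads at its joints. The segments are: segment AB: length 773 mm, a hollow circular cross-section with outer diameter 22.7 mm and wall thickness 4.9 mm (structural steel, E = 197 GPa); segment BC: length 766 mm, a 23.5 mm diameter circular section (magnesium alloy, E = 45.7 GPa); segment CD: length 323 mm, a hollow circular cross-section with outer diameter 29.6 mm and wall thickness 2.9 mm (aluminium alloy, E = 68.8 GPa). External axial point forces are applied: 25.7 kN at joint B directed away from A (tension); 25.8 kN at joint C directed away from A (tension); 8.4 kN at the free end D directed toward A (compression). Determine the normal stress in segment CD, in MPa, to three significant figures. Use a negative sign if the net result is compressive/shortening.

-34.5 MPa

Internal axial forces (sectioning from the free end, tension +): N_CD = -8.4 kN, N_BC = 17.4 kN, N_AB = 43.1 kN.
A_CD = 243.3 mm².
σ_CD = N_CD/A_CD = -8400/243.3 = -34.53 MPa.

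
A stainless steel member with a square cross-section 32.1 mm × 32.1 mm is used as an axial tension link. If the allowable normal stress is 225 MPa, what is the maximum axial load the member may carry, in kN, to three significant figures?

232 kN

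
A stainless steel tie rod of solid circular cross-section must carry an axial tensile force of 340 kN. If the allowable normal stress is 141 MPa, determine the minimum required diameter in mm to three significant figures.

Required area A ≥ P/σ_allow = 340000/141 = 2411 mm².
For a solid circular section, d ≥ √(4A/π) = 55.41 mm.

55.4 mm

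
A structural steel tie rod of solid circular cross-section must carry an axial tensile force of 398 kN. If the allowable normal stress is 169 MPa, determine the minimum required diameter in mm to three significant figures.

54.8 mm

Required area A ≥ P/σ_allow = 398000/169 = 2355 mm².
For a solid circular section, d ≥ √(4A/π) = 54.76 mm.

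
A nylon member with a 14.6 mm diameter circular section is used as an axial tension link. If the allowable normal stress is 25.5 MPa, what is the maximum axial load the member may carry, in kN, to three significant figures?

4.27 kN

A = 167.4 mm².
P_max = σ_allow · A = 25.5 · 167.4 = 4269 N = 4.269 kN.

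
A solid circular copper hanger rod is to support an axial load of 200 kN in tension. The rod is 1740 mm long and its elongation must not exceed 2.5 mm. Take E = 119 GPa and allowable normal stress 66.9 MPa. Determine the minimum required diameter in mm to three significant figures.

Required area A ≥ P/σ_allow = 200000/66.9 = 2990 mm².
For a solid circular section, d ≥ √(4A/π) = 61.7 mm.
Elongation limit: A ≥ PL/(Eδ_allow) = 200000·1740/(119000·2.5) = 1170 mm² ⇒ d ≥ 38.59 mm.
The stress limit governs.

61.7 mm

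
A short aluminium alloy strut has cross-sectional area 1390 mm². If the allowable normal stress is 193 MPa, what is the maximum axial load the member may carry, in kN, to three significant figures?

P_max = σ_allow · A = 193 · 1390 = 268300 N = 268.3 kN.

268 kN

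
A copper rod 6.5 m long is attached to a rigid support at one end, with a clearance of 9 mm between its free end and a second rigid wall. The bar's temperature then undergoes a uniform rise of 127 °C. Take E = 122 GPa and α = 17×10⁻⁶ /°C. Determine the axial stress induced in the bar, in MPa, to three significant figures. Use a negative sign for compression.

-94.5 MPa

Free thermal expansion αLΔT = 17e-6 · 6500 · 127 = 14.03 mm.
The walls engage after the gap closes; constrained expansion = 14.03 − 9 = 5.034 mm.
The walls impose strain ε = −(5.034)/6500 = -7.7438e-04; σ = Eε = 122000 · -7.7438e-04 = -94.47 MPa.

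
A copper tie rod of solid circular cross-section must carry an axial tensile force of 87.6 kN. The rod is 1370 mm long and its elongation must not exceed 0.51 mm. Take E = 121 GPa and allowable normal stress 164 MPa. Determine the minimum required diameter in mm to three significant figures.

49.8 mm

Required area A ≥ P/σ_allow = 87600/164 = 534.1 mm².
For a solid circular section, d ≥ √(4A/π) = 26.08 mm.
Elongation limit: A ≥ PL/(Eδ_allow) = 87600·1370/(121000·0.51) = 1945 mm² ⇒ d ≥ 49.76 mm.
The elongation limit governs.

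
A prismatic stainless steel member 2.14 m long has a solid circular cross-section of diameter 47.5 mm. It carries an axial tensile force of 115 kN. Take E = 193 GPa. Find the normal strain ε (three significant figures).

3.36e-04

A = 1772 mm².
σ = N/A = 64.9 MPa; ε = σ/E = 64.9/193000 = 3.363e-04.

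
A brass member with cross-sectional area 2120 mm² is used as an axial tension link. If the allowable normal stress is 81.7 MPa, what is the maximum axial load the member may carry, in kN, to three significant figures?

173 kN

P_max = σ_allow · A = 81.7 · 2120 = 173200 N = 173.2 kN.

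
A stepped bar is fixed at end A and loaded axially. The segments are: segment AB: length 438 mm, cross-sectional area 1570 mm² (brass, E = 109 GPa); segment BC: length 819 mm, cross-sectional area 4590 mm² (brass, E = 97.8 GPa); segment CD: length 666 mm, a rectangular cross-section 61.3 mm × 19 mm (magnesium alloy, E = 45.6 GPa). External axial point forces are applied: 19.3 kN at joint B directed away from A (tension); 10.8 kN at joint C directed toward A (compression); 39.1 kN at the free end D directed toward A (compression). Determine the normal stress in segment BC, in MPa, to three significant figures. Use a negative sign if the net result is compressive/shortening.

Internal axial forces (sectioning from the free end, tension +): N_CD = -39.1 kN, N_BC = -49.9 kN, N_AB = -30.6 kN.
σ_BC = N_BC/A_BC = -49900/4590 = -10.87 MPa.

-10.9 MPa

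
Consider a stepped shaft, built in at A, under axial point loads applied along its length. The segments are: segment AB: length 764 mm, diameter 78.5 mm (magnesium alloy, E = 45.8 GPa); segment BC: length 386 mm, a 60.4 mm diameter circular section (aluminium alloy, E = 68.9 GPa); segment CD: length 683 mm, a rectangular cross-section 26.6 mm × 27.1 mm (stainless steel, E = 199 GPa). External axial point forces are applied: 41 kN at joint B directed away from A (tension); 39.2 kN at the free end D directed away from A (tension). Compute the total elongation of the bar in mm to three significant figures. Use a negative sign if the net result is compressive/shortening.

Internal axial forces (sectioning from the free end, tension +): N_CD = 39.2 kN, N_BC = 39.2 kN, N_AB = 80.2 kN.
A_AB = 4840 mm².
A_BC = 2865 mm².
A_CD = 720.9 mm².
δ_AB = 80200·764/(4840·45800) = 0.2764 mm
δ_BC = 39200·386/(2865·68900) = 0.07665 mm
δ_CD = 39200·683/(720.9·199000) = 0.1866 mm
δ = Σδ_i = 0.5397 mm.

0.540 mm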